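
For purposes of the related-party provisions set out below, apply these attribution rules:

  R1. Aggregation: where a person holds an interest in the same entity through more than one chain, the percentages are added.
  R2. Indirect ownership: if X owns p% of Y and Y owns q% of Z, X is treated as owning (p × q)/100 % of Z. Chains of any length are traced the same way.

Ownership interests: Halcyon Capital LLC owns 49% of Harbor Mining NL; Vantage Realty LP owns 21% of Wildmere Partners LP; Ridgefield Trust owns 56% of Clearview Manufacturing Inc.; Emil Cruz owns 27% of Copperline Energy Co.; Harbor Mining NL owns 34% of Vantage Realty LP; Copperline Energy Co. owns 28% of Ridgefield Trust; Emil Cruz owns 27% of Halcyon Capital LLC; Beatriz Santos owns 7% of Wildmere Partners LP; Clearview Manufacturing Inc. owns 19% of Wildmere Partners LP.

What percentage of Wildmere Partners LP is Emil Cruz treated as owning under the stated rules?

1.749006%

Chain via Copperline Energy Co. → Ridgefield Trust → Clearview Manufacturing Inc. (R2): 27% × 28% × 56% × 19% = 0.804384% of Wildmere Partners LP.
Chain via Halcyon Capital LLC → Harbor Mining NL → Vantage Realty LP (R2): 27% × 49% × 34% × 21% = 0.944622% of Wildmere Partners LP.
Aggregating (R1): 0.804384% + 0.944622% = 1.749006%.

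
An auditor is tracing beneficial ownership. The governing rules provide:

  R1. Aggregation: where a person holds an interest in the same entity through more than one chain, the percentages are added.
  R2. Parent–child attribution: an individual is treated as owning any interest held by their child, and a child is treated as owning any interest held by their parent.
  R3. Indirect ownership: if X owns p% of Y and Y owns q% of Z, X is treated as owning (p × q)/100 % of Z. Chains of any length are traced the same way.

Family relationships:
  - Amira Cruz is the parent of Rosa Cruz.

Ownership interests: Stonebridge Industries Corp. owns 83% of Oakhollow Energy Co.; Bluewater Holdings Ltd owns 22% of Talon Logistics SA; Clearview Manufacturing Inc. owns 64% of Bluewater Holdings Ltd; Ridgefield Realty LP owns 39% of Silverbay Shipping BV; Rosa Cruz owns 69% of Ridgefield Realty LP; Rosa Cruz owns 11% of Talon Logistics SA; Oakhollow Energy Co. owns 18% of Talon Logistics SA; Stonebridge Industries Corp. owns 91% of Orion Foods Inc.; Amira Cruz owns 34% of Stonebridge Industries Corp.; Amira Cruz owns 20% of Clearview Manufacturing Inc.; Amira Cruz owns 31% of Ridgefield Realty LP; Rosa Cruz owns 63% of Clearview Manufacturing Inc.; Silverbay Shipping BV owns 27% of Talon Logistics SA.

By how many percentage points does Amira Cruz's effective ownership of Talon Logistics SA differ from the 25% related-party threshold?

By parent–child attribution (R2), Amira Cruz is treated as also owning Rosa Cruz's interest in Clearview Manufacturing Inc, giving 20% + 63% = 83%.
By parent–child attribution (R2), Amira Cruz is treated as also owning Rosa Cruz's interest in Ridgefield Realty LP, giving 31% + 69% = 100%.
By parent–child attribution (R2), Amira Cruz is treated as owning Rosa Cruz's 11% interest in Talon Logistics SA.
Chain via Clearview Manufacturing Inc. → Bluewater Holdings Ltd (R3): 83% × 64% × 22% = 11.6864% of Talon Logistics SA.
Chain via Ridgefield Realty LP → Silverbay Shipping BV (R3): 100% × 39% × 27% = 10.53% of Talon Logistics SA.
Chain via Stonebridge Industries Corp. → Oakhollow Energy Co. (R3): 34% × 83% × 18% = 5.0796% of Talon Logistics SA.
Direct interest in Talon Logistics SA: 11%.
Aggregating (R1): 11.6864% + 10.53% + 5.0796% + 11% = 38.296%.
38.296% exceeds the 25% threshold by 13.296 percentage points.

13.296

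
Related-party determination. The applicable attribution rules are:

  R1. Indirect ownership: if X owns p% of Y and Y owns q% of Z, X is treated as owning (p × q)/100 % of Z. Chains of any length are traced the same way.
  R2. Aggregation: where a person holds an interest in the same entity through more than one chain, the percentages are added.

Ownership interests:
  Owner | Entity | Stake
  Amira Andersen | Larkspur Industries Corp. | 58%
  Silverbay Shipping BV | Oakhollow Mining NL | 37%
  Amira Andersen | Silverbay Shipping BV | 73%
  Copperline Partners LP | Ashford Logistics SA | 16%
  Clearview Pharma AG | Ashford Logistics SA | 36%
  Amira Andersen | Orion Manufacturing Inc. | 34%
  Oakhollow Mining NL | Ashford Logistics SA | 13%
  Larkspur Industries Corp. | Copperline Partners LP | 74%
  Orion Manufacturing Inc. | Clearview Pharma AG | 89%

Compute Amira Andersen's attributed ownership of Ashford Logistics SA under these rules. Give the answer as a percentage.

Chain via Silverbay Shipping BV → Oakhollow Mining NL (R1): 73% × 37% × 13% = 3.5113% of Ashford Logistics SA.
Chain via Orion Manufacturing Inc. → Clearview Pharma AG (R1): 34% × 89% × 36% = 10.8936% of Ashford Logistics SA.
Chain via Larkspur Industries Corp. → Copperline Partners LP (R1): 58% × 74% × 16% = 6.8672% of Ashford Logistics SA.
Aggregating (R2): 3.5113% + 10.8936% + 6.8672% = 21.2721%.

21.2721%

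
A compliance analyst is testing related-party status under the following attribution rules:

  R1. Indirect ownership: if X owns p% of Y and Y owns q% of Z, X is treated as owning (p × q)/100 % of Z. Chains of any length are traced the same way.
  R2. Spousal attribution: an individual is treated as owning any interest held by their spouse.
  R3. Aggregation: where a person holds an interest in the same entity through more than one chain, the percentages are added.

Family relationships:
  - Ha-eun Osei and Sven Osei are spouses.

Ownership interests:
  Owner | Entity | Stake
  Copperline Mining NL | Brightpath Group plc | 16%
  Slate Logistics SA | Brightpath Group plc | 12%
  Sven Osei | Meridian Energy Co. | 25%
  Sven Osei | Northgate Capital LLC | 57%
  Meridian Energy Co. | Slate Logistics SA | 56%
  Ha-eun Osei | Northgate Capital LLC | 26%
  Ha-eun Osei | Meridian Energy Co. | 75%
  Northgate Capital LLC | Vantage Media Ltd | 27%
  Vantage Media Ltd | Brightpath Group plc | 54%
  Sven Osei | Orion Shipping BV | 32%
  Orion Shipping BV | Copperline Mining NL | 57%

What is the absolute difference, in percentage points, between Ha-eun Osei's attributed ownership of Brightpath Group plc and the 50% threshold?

28.2602

By spousal attribution (R2), Ha-eun Osei is treated as also owning Sven Osei's interest in Meridian Energy Co, giving 75% + 25% = 100%.
By spousal attribution (R2), Ha-eun Osei is treated as also owning Sven Osei's interest in Northgate Capital LLC, giving 26% + 57% = 83%.
By spousal attribution (R2), Ha-eun Osei is treated as owning Sven Osei's 32% interest in Orion Shipping BV.
Chain via Meridian Energy Co. → Slate Logistics SA (R1): 100% × 56% × 12% = 6.72% of Brightpath Group plc.
Chain via Northgate Capital LLC → Vantage Media Ltd (R1): 83% × 27% × 54% = 12.1014% of Brightpath Group plc.
Chain via Orion Shipping BV → Copperline Mining NL (R1): 32% × 57% × 16% = 2.9184% of Brightpath Group plc.
Aggregating (R3): 6.72% + 12.1014% + 2.9184% = 21.7398%.
21.7398% falls short of the 50% threshold by 28.2602 percentage points.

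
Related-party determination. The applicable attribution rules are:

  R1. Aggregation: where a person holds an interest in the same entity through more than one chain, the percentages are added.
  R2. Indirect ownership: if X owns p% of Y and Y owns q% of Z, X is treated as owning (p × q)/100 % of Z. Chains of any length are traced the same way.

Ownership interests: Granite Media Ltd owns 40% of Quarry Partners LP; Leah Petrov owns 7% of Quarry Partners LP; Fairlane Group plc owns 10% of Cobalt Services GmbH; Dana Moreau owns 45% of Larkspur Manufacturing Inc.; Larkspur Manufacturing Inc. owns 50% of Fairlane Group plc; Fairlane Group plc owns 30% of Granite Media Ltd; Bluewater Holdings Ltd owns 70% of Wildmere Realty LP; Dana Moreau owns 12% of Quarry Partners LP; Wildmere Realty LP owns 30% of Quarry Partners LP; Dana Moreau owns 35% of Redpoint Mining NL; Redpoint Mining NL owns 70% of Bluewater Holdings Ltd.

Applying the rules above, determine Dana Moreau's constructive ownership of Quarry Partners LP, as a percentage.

19.845%

Chain via Larkspur Manufacturing Inc. → Fairlane Group plc → Granite Media Ltd (R2): 45% × 50% × 30% × 40% = 2.7% of Quarry Partners LP.
Chain via Redpoint Mining NL → Bluewater Holdings Ltd → Wildmere Realty LP (R2): 35% × 70% × 70% × 30% = 5.145% of Quarry Partners LP.
Direct interest in Quarry Partners LP: 12%.
Aggregating (R1): 2.7% + 5.145% + 12% = 19.845%.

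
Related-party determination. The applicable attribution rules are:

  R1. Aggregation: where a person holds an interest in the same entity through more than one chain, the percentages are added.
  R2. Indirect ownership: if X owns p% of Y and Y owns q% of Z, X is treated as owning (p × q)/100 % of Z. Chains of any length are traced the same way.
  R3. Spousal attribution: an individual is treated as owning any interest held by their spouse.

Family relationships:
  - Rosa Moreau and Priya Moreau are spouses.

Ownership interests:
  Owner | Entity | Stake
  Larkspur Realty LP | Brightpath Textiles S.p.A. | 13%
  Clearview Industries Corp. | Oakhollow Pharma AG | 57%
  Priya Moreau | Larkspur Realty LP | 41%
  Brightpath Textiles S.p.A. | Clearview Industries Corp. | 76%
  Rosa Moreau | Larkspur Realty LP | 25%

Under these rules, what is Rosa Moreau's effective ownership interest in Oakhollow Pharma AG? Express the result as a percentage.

3.716856%

By spousal attribution (R3), Rosa Moreau is treated as also owning Priya Moreau's interest in Larkspur Realty LP, giving 25% + 41% = 66%.
Chain via Larkspur Realty LP → Brightpath Textiles S.p.A. → Clearview Industries Corp. (R2): 66% × 13% × 76% × 57% = 3.716856% of Oakhollow Pharma AG.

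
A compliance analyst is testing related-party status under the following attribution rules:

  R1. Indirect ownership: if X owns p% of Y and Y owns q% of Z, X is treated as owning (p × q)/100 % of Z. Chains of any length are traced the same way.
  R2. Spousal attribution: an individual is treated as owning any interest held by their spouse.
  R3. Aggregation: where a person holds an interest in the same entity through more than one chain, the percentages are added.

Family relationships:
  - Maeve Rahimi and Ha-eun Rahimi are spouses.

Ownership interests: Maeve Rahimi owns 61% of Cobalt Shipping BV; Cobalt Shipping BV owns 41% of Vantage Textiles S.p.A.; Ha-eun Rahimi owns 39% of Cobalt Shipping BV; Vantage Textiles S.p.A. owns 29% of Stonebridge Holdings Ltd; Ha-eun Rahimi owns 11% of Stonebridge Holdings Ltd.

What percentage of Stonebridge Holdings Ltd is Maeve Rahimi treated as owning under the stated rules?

22.89%

By spousal attribution (R2), Maeve Rahimi is treated as also owning Ha-eun Rahimi's interest in Cobalt Shipping BV, giving 61% + 39% = 100%.
By spousal attribution (R2), Maeve Rahimi is treated as owning Ha-eun Rahimi's 11% interest in Stonebridge Holdings Ltd.
Chain via Cobalt Shipping BV → Vantage Textiles S.p.A. (R1): 100% × 41% × 29% = 11.89% of Stonebridge Holdings Ltd.
Direct interest in Stonebridge Holdings Ltd: 11%.
Aggregating (R3): 11.89% + 11% = 22.89%.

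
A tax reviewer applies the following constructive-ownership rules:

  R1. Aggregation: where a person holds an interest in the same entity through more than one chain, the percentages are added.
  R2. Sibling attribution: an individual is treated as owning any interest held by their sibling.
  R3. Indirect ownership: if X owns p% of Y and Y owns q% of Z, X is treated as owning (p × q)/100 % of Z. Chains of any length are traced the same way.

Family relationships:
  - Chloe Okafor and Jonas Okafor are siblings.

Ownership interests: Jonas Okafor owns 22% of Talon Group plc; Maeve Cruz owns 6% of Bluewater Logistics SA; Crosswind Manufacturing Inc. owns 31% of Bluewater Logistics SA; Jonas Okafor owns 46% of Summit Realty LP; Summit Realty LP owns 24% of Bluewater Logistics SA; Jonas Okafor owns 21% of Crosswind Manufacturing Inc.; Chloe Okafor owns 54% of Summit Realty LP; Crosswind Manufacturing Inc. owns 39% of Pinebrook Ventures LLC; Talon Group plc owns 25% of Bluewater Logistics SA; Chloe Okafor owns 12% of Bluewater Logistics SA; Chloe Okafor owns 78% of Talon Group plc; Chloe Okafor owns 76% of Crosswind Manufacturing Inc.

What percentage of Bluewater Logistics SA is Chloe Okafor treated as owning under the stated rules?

By sibling attribution (R2), Chloe Okafor is treated as also owning Jonas Okafor's interest in Talon Group plc, giving 78% + 22% = 100%.
By sibling attribution (R2), Chloe Okafor is treated as also owning Jonas Okafor's interest in Crosswind Manufacturing Inc, giving 76% + 21% = 97%.
By sibling attribution (R2), Chloe Okafor is treated as also owning Jonas Okafor's interest in Summit Realty LP, giving 54% + 46% = 100%.
Chain via Talon Group plc (R3): 100% × 25% = 25% of Bluewater Logistics SA.
Chain via Crosswind Manufacturing Inc. (R3): 97% × 31% = 30.07% of Bluewater Logistics SA.
Chain via Summit Realty LP (R3): 100% × 24% = 24% of Bluewater Logistics SA.
Direct interest in Bluewater Logistics SA: 12%.
Aggregating (R1): 25% + 30.07% + 24% + 12% = 91.07%.

91.07%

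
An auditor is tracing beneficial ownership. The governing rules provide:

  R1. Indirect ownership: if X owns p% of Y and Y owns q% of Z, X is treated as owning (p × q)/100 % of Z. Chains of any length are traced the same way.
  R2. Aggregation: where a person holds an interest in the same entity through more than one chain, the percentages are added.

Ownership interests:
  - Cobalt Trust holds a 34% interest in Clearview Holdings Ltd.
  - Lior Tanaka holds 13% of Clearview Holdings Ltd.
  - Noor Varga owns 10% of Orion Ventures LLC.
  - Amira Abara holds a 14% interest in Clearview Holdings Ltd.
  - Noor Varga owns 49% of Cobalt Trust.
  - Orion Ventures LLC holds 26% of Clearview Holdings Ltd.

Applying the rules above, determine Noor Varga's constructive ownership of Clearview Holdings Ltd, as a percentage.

Chain via Orion Ventures LLC (R1): 10% × 26% = 2.6% of Clearview Holdings Ltd.
Chain via Cobalt Trust (R1): 49% × 34% = 16.66% of Clearview Holdings Ltd.
Aggregating (R2): 2.6% + 16.66% = 19.26%.

19.26%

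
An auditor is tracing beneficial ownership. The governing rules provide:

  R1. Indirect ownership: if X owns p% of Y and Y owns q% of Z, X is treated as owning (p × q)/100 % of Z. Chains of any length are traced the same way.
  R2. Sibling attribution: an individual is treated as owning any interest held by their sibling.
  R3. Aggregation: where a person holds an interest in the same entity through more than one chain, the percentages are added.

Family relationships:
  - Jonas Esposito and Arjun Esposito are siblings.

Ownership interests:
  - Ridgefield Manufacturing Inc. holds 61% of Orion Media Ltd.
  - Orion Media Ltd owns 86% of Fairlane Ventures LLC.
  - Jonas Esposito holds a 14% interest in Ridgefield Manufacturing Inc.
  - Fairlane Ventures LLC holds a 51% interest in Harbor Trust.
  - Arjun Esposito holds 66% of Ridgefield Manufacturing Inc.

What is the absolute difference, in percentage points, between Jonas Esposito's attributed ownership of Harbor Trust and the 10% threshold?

11.40368

By sibling attribution (R2), Jonas Esposito is treated as also owning Arjun Esposito's interest in Ridgefield Manufacturing Inc, giving 14% + 66% = 80%.
Chain via Ridgefield Manufacturing Inc. → Orion Media Ltd → Fairlane Ventures LLC (R1): 80% × 61% × 86% × 51% = 21.40368% of Harbor Trust.
21.40368% exceeds the 10% threshold by 11.40368 percentage points.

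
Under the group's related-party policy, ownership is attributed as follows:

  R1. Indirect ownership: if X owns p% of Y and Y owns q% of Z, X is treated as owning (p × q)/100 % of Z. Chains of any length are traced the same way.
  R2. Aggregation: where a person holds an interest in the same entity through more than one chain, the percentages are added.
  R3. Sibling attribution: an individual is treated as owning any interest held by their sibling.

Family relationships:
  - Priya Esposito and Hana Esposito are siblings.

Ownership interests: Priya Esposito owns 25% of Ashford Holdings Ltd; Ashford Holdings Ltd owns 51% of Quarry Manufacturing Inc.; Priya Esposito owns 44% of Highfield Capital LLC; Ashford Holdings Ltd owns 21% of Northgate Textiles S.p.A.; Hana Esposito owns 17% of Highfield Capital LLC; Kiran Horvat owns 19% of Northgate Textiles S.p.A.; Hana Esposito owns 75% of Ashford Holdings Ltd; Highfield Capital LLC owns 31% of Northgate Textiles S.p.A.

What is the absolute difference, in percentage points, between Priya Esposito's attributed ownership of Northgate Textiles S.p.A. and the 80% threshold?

40.09

By sibling attribution (R3), Priya Esposito is treated as also owning Hana Esposito's interest in Highfield Capital LLC, giving 44% + 17% = 61%.
By sibling attribution (R3), Priya Esposito is treated as also owning Hana Esposito's interest in Ashford Holdings Ltd, giving 25% + 75% = 100%.
Chain via Highfield Capital LLC (R1): 61% × 31% = 18.91% of Northgate Textiles S.p.A.
Chain via Ashford Holdings Ltd (R1): 100% × 21% = 21% of Northgate Textiles S.p.A.
Aggregating (R2): 18.91% + 21% = 39.91%.
39.91% falls short of the 80% threshold by 40.09 percentage points.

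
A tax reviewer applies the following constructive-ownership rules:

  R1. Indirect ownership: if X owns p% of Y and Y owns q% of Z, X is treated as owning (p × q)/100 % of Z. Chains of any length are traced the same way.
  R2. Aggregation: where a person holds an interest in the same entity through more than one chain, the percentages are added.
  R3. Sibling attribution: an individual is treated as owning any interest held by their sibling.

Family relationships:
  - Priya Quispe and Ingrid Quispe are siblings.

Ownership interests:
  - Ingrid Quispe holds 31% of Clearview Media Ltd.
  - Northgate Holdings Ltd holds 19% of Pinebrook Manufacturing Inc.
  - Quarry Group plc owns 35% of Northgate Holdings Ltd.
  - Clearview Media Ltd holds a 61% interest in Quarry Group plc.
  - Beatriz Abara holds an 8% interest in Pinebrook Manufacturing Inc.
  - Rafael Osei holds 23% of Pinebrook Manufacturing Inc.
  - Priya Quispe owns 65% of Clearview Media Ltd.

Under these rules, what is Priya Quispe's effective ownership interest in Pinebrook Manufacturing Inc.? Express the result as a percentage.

3.89424%

By sibling attribution (R3), Priya Quispe is treated as also owning Ingrid Quispe's interest in Clearview Media Ltd, giving 65% + 31% = 96%.
Chain via Clearview Media Ltd → Quarry Group plc → Northgate Holdings Ltd (R1): 96% × 61% × 35% × 19% = 3.89424% of Pinebrook Manufacturing Inc.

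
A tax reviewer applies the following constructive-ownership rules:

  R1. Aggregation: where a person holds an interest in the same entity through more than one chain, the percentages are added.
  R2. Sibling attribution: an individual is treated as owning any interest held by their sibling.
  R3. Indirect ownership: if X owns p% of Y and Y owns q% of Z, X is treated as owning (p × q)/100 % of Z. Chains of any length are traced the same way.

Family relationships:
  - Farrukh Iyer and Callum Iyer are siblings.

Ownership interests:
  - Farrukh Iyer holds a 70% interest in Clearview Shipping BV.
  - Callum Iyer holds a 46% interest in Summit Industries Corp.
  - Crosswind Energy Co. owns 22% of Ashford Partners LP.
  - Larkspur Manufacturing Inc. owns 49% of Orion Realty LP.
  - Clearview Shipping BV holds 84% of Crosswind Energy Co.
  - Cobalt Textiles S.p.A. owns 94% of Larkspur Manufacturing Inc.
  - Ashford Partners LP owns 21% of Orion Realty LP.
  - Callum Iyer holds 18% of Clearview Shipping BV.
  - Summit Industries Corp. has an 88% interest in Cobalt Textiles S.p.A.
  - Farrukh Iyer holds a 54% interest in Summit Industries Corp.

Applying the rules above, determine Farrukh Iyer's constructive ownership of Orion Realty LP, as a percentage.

By sibling attribution (R2), Farrukh Iyer is treated as also owning Callum Iyer's interest in Clearview Shipping BV, giving 70% + 18% = 88%.
By sibling attribution (R2), Farrukh Iyer is treated as also owning Callum Iyer's interest in Summit Industries Corp, giving 54% + 46% = 100%.
Chain via Clearview Shipping BV → Crosswind Energy Co. → Ashford Partners LP (R3): 88% × 84% × 22% × 21% = 3.415104% of Orion Realty LP.
Chain via Summit Industries Corp. → Cobalt Textiles S.p.A. → Larkspur Manufacturing Inc. (R3): 100% × 88% × 94% × 49% = 40.5328% of Orion Realty LP.
Aggregating (R1): 3.415104% + 40.5328% = 43.947904%.

43.947904%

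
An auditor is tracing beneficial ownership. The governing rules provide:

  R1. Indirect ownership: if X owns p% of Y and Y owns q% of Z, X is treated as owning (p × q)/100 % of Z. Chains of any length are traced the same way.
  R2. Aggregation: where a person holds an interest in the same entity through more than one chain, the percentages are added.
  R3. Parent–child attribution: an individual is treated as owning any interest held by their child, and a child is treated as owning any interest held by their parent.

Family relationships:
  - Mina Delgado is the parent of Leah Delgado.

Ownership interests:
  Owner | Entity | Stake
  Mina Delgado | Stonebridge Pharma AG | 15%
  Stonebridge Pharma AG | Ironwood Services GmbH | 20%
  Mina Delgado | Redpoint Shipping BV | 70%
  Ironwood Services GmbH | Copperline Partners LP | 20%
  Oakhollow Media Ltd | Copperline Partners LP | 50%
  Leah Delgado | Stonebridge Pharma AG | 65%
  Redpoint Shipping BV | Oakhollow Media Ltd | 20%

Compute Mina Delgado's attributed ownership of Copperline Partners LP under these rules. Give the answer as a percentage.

10.2%

By parent–child attribution (R3), Mina Delgado is treated as also owning Leah Delgado's interest in Stonebridge Pharma AG, giving 15% + 65% = 80%.
Chain via Stonebridge Pharma AG → Ironwood Services GmbH (R1): 80% × 20% × 20% = 3.2% of Copperline Partners LP.
Chain via Redpoint Shipping BV → Oakhollow Media Ltd (R1): 70% × 20% × 50% = 7% of Copperline Partners LP.
Aggregating (R2): 3.2% + 7% = 10.2%.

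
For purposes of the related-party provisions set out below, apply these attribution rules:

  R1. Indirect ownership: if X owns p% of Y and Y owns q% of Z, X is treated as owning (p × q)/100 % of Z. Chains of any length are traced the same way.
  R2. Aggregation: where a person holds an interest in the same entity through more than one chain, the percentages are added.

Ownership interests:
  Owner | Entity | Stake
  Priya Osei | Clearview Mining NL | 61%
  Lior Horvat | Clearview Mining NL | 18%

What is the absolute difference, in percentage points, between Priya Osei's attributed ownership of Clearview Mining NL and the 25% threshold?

Direct interest in Clearview Mining NL: 61%.
61% exceeds the 25% threshold by 36 percentage points.

36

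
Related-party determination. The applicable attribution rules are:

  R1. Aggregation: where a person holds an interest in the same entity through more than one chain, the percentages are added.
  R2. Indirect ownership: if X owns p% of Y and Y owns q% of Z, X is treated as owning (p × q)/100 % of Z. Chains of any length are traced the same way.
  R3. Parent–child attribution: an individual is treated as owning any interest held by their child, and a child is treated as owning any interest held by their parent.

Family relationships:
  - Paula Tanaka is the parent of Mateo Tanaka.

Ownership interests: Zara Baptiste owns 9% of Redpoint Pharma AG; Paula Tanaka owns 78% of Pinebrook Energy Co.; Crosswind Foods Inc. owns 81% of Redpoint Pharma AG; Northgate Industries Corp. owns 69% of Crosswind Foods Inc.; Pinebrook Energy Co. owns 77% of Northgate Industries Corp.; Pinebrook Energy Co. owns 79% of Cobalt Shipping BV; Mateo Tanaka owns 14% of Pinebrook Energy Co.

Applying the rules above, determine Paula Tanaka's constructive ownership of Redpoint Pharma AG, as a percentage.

39.592476%

By parent–child attribution (R3), Paula Tanaka is treated as also owning Mateo Tanaka's interest in Pinebrook Energy Co, giving 78% + 14% = 92%.
Chain via Pinebrook Energy Co. → Northgate Industries Corp. → Crosswind Foods Inc. (R2): 92% × 77% × 69% × 81% = 39.592476% of Redpoint Pharma AG.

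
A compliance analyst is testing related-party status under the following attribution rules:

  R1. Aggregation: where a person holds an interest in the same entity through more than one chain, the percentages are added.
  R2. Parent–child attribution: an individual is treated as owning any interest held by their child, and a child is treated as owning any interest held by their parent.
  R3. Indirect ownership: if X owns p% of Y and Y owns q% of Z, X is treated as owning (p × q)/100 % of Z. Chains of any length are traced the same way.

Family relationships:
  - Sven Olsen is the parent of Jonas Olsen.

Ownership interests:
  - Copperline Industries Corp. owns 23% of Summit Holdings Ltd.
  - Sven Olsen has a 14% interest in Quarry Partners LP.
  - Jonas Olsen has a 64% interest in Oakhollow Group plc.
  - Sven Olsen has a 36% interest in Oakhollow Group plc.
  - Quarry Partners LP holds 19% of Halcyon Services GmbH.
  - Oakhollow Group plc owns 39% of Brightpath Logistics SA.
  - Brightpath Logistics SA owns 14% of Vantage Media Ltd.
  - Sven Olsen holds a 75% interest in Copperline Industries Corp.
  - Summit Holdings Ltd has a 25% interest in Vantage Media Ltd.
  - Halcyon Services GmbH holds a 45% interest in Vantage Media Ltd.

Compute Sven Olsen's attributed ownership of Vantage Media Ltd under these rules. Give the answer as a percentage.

By parent–child attribution (R2), Sven Olsen is treated as also owning Jonas Olsen's interest in Oakhollow Group plc, giving 36% + 64% = 100%.
Chain via Copperline Industries Corp. → Summit Holdings Ltd (R3): 75% × 23% × 25% = 4.3125% of Vantage Media Ltd.
Chain via Quarry Partners LP → Halcyon Services GmbH (R3): 14% × 19% × 45% = 1.197% of Vantage Media Ltd.
Chain via Oakhollow Group plc → Brightpath Logistics SA (R3): 100% × 39% × 14% = 5.46% of Vantage Media Ltd.
Aggregating (R1): 4.3125% + 1.197% + 5.46% = 10.9695%.

10.9695%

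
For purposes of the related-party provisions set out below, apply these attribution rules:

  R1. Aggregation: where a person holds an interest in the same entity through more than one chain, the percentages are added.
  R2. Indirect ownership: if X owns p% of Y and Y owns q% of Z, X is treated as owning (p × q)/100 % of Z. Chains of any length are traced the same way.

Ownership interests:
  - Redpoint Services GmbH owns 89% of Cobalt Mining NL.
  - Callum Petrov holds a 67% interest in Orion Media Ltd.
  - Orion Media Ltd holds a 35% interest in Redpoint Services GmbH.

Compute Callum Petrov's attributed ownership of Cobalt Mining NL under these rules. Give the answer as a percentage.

20.8705%

Chain via Orion Media Ltd → Redpoint Services GmbH (R2): 67% × 35% × 89% = 20.8705% of Cobalt Mining NL.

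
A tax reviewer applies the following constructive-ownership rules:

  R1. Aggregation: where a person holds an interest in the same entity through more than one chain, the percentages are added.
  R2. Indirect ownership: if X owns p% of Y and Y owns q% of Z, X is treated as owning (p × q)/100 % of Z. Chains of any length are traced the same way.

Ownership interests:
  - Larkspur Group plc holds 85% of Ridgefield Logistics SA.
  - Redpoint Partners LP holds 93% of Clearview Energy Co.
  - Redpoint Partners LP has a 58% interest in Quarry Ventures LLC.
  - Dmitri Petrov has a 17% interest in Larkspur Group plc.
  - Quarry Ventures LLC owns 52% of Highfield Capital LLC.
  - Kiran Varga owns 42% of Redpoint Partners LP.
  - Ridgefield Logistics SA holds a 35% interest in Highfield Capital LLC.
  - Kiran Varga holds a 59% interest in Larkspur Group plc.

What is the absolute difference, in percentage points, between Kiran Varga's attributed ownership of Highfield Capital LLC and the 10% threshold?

Chain via Larkspur Group plc → Ridgefield Logistics SA (R2): 59% × 85% × 35% = 17.5525% of Highfield Capital LLC.
Chain via Redpoint Partners LP → Quarry Ventures LLC (R2): 42% × 58% × 52% = 12.6672% of Highfield Capital LLC.
Aggregating (R1): 17.5525% + 12.6672% = 30.2197%.
30.2197% exceeds the 10% threshold by 20.2197 percentage points.

20.2197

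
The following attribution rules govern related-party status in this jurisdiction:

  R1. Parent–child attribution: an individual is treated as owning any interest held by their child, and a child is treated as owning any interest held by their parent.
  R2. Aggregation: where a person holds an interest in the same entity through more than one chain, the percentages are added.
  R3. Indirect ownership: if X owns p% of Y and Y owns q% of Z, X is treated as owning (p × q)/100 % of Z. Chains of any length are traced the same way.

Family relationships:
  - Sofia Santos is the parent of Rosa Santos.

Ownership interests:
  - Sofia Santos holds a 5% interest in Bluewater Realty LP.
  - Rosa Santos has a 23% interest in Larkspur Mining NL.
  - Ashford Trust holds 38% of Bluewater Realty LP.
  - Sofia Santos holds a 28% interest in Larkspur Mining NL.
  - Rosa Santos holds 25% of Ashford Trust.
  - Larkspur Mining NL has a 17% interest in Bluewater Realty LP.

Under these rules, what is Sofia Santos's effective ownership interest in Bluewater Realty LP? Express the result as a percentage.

23.17%

By parent–child attribution (R1), Sofia Santos is treated as also owning Rosa Santos's interest in Larkspur Mining NL, giving 28% + 23% = 51%.
By parent–child attribution (R1), Sofia Santos is treated as owning Rosa Santos's 25% interest in Ashford Trust.
Chain via Larkspur Mining NL (R3): 51% × 17% = 8.67% of Bluewater Realty LP.
Direct interest in Bluewater Realty LP: 5%.
Chain via Ashford Trust (R3): 25% × 38% = 9.5% of Bluewater Realty LP.
Aggregating (R2): 8.67% + 5% + 9.5% = 23.17%.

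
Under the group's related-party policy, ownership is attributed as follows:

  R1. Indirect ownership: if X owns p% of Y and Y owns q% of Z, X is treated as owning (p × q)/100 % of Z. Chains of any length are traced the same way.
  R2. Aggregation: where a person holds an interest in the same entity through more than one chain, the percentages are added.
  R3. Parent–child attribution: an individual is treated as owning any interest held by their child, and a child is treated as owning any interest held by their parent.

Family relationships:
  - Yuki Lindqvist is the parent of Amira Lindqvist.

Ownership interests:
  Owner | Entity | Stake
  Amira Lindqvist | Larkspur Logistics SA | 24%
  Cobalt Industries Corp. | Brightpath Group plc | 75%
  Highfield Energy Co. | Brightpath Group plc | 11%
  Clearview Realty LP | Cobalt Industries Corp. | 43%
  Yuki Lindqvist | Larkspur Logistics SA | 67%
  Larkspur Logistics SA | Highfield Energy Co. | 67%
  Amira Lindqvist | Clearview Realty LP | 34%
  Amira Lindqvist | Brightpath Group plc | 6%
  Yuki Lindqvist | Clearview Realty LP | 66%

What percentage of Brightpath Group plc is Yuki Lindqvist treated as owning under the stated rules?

By parent–child attribution (R3), Yuki Lindqvist is treated as also owning Amira Lindqvist's interest in Clearview Realty LP, giving 66% + 34% = 100%.
By parent–child attribution (R3), Yuki Lindqvist is treated as also owning Amira Lindqvist's interest in Larkspur Logistics SA, giving 67% + 24% = 91%.
By parent–child attribution (R3), Yuki Lindqvist is treated as owning Amira Lindqvist's 6% interest in Brightpath Group plc.
Chain via Clearview Realty LP → Cobalt Industries Corp. (R1): 100% × 43% × 75% = 32.25% of Brightpath Group plc.
Chain via Larkspur Logistics SA → Highfield Energy Co. (R1): 91% × 67% × 11% = 6.7067% of Brightpath Group plc.
Direct interest in Brightpath Group plc: 6%.
Aggregating (R2): 32.25% + 6.7067% + 6% = 44.9567%.

44.9567%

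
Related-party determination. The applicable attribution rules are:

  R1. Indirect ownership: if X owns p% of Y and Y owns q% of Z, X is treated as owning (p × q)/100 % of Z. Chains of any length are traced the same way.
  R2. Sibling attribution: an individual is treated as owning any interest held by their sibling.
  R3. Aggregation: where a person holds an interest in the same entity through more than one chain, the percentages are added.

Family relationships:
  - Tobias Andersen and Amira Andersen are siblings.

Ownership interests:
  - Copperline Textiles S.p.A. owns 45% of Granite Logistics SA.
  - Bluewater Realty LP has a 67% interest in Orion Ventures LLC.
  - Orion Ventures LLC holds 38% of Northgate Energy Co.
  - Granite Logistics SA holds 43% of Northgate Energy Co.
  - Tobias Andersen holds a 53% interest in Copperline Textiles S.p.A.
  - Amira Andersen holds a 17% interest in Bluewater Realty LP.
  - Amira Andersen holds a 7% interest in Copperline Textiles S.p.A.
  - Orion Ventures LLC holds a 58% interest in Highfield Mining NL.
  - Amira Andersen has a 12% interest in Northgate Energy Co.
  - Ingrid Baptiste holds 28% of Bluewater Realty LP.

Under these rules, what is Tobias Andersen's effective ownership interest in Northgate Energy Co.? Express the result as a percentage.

By sibling attribution (R2), Tobias Andersen is treated as also owning Amira Andersen's interest in Copperline Textiles S.p.A, giving 53% + 7% = 60%.
By sibling attribution (R2), Tobias Andersen is treated as owning Amira Andersen's 17% interest in Bluewater Realty LP.
By sibling attribution (R2), Tobias Andersen is treated as owning Amira Andersen's 12% interest in Northgate Energy Co.
Chain via Copperline Textiles S.p.A. → Granite Logistics SA (R1): 60% × 45% × 43% = 11.61% of Northgate Energy Co.
Chain via Bluewater Realty LP → Orion Ventures LLC (R1): 17% × 67% × 38% = 4.3282% of Northgate Energy Co.
Direct interest in Northgate Energy Co: 12%.
Aggregating (R3): 11.61% + 4.3282% + 12% = 27.9382%.

27.9382%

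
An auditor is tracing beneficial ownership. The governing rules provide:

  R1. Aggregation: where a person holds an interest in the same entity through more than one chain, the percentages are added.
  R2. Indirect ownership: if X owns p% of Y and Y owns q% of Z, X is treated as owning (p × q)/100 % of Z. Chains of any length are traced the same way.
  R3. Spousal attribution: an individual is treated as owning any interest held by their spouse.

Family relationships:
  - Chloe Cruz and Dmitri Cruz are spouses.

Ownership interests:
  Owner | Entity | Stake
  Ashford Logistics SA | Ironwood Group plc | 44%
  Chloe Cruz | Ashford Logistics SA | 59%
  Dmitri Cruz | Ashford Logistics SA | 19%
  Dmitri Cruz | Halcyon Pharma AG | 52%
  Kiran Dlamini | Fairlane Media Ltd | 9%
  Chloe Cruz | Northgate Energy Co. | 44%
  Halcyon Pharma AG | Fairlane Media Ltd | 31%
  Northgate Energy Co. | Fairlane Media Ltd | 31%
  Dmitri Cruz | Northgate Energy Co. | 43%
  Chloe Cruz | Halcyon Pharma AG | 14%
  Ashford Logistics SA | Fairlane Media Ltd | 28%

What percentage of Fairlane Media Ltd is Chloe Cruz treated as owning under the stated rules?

69.27%

By spousal attribution (R3), Chloe Cruz is treated as also owning Dmitri Cruz's interest in Halcyon Pharma AG, giving 14% + 52% = 66%.
By spousal attribution (R3), Chloe Cruz is treated as also owning Dmitri Cruz's interest in Ashford Logistics SA, giving 59% + 19% = 78%.
By spousal attribution (R3), Chloe Cruz is treated as also owning Dmitri Cruz's interest in Northgate Energy Co, giving 44% + 43% = 87%.
Chain via Halcyon Pharma AG (R2): 66% × 31% = 20.46% of Fairlane Media Ltd.
Chain via Ashford Logistics SA (R2): 78% × 28% = 21.84% of Fairlane Media Ltd.
Chain via Northgate Energy Co. (R2): 87% × 31% = 26.97% of Fairlane Media Ltd.
Aggregating (R1): 20.46% + 21.84% + 26.97% = 69.27%.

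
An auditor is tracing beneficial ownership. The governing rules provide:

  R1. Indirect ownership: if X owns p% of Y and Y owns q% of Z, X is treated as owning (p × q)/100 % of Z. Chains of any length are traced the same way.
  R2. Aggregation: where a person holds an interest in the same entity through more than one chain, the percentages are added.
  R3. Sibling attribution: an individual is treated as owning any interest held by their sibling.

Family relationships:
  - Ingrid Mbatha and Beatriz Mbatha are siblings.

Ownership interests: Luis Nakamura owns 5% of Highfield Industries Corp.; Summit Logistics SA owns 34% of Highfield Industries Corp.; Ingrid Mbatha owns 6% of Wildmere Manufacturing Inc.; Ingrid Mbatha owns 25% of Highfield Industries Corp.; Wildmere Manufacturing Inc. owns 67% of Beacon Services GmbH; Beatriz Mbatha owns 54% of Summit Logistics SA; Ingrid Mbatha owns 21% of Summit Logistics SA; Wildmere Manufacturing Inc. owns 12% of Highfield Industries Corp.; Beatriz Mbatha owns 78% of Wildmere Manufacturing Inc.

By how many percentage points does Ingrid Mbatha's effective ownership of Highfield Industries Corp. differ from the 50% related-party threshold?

10.58

By sibling attribution (R3), Ingrid Mbatha is treated as also owning Beatriz Mbatha's interest in Summit Logistics SA, giving 21% + 54% = 75%.
By sibling attribution (R3), Ingrid Mbatha is treated as also owning Beatriz Mbatha's interest in Wildmere Manufacturing Inc, giving 6% + 78% = 84%.
Chain via Summit Logistics SA (R1): 75% × 34% = 25.5% of Highfield Industries Corp.
Chain via Wildmere Manufacturing Inc. (R1): 84% × 12% = 10.08% of Highfield Industries Corp.
Direct interest in Highfield Industries Corp: 25%.
Aggregating (R2): 25.5% + 10.08% + 25% = 60.58%.
60.58% exceeds the 50% threshold by 10.58 percentage points.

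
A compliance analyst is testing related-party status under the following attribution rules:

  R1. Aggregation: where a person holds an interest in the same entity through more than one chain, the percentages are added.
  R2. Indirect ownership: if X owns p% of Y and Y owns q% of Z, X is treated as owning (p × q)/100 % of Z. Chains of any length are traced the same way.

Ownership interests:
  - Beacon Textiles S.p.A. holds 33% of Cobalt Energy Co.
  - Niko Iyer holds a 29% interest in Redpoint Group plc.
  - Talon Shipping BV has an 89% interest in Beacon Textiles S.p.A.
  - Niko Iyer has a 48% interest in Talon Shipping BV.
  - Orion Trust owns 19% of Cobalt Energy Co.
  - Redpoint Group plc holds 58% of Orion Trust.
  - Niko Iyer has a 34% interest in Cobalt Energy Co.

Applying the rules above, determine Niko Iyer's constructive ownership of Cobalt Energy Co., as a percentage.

Chain via Talon Shipping BV → Beacon Textiles S.p.A. (R2): 48% × 89% × 33% = 14.0976% of Cobalt Energy Co.
Chain via Redpoint Group plc → Orion Trust (R2): 29% × 58% × 19% = 3.1958% of Cobalt Energy Co.
Direct interest in Cobalt Energy Co: 34%.
Aggregating (R1): 14.0976% + 3.1958% + 34% = 51.2934%.

51.2934%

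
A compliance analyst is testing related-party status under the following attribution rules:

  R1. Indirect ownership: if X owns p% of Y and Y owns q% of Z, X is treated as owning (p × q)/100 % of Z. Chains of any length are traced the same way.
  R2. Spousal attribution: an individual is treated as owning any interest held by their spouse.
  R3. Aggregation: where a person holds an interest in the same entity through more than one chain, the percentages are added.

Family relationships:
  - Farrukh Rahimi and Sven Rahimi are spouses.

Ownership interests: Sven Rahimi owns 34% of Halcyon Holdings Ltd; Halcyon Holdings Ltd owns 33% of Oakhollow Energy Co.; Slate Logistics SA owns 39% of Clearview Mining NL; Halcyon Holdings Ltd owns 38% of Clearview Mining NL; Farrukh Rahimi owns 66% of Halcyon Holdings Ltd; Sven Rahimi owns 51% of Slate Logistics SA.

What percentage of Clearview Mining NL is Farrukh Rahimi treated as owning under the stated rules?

By spousal attribution (R2), Farrukh Rahimi is treated as also owning Sven Rahimi's interest in Halcyon Holdings Ltd, giving 66% + 34% = 100%.
By spousal attribution (R2), Farrukh Rahimi is treated as owning Sven Rahimi's 51% interest in Slate Logistics SA.
Chain via Halcyon Holdings Ltd (R1): 100% × 38% = 38% of Clearview Mining NL.
Chain via Slate Logistics SA (R1): 51% × 39% = 19.89% of Clearview Mining NL.
Aggregating (R3): 38% + 19.89% = 57.89%.

57.89%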